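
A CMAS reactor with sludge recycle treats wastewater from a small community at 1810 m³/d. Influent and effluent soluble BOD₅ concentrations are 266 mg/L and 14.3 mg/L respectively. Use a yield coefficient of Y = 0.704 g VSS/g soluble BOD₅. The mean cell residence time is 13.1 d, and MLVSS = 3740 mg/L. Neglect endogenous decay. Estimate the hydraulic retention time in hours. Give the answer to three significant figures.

τ ≈ 14.9 h

With k_d = 0 the design equation reduces to V = Y Q (S₀−S) θ_c / X = 0.704 × 1810 × (266 − 14.3) × 13.1 / 3740 = 1123 m³.
HRT = V/Q = 1123 m³ / 1810 m³·d⁻¹ = 0.6207 d × 24 = 14.90 h.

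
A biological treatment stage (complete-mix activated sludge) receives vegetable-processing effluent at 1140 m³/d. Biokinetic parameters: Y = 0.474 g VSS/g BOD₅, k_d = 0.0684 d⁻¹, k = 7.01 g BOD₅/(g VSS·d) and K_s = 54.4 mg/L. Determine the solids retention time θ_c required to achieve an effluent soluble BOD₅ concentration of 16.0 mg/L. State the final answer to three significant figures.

θ_c ≈ 1.46 d

At the target effluent, Y k S/(K_s+S) = 0.474×7.01×16.0/70.40 = 0.7552 d⁻¹.
θ_c = 1/(μ − k_d) = 1/(0.7552 − 0.0684) = 1/0.6868 = 1.456 d.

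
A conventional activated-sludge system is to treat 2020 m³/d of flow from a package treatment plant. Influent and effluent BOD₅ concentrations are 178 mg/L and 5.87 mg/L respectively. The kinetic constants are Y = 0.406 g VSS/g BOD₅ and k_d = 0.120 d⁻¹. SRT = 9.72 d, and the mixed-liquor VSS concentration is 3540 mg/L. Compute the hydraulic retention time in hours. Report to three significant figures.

τ ≈ 2.13 h

Rearranging the biomass balance for a CMAS with decay, V = Y·Q·ΔS·θ_c / [X·(1+k_d θ_c)] = 0.406 × 2020 × (178 − 5.87) × 9.72 / [3540 × (1 + 0.120 × 9.72)] = 1.37×10^6 / 7669 = 178.9 m³.
τ = V/Q = 178.9/2020 = 0.08857 d, or 2.126 h.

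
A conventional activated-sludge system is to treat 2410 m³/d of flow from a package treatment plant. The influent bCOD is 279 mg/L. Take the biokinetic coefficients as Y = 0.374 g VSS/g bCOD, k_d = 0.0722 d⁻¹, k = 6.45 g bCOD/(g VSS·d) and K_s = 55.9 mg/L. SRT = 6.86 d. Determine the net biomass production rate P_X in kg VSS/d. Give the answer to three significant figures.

For a completely mixed reactor with recycle the Lawrence–McCarty relation gives S = K_s·(1 + k_d·θ_c) / [θ_c·(Y·k − k_d) − 1] = 55.9 × (1 + 0.0722 × 6.86) / [6.86 × (0.374 × 6.45 − 0.0722) − 1] = 83.59 / 15.05 = 5.553 mg/L.
The observed yield is Y_obs = Y/(1 + k_d·θ_c) = 0.374 / (1 + 0.0722 × 6.86) = 0.374 / 1.495 = 0.2501 g VSS per g bCOD removed.
Q·(S₀ − S) = 2410 × (279 − 5.55) × 10⁻³ = 659.0 kg/d removed.
Net biomass production P_X = Y_obs × Q·(S₀ − S) = 0.2501 × 659.0 = 164.8 kg VSS/d.

P_X ≈ 165 kg VSS/d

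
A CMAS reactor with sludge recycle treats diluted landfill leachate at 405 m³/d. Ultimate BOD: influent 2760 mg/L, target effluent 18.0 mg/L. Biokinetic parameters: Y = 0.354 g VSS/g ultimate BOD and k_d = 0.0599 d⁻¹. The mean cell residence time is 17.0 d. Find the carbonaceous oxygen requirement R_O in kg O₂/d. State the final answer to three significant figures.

R_O ≈ 834 kg O₂/d

Correct the yield for decay: Y_obs = Y/(1 + k_d θ_c) = 0.354 / (1 + 0.0599 × 17.0) = 0.354 / 2.018 = 0.1754.
Mass of ultimate BOD removed per day: Q(S₀ − S) = 405 × 2742 g/m³ = 1111 kg/d.
P_X = Y_obs·Q·(S₀ − S) = 0.1754 × 1111 = 194.8 kg VSS/d.
R_O = Q·ΔS − 1.42 P_X = 1111 − 276.6 = 833.9 kg O₂/d.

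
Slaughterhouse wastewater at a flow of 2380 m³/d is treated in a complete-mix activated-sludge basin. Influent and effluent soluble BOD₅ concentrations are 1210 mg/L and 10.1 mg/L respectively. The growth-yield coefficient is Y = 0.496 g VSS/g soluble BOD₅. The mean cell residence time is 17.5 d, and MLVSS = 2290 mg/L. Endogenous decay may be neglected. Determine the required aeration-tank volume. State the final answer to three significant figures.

Biomass mass balance (decay neglected): V·X = Y·Q·(S₀ − S)·θ_c, so V = 0.496 × 2380 × (1210 − 10.1) × 17.5 / 2290 = 10824 m³.

V ≈ 10800 m³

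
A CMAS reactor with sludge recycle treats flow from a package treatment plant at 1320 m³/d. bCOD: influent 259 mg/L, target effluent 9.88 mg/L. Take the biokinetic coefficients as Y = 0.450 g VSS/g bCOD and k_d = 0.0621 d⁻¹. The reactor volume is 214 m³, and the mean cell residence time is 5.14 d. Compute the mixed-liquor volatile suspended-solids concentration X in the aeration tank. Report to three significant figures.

X ≈ 2690 mg/L

Solving the biomass balance for X: X = Y Q (S₀−S) θ_c / [V (1+k_d θ_c)] = 0.450 × 1320 × (259 − 9.88) × 5.14 / [214 × (1 + 0.0621 × 5.14)] = 2694 mg/L.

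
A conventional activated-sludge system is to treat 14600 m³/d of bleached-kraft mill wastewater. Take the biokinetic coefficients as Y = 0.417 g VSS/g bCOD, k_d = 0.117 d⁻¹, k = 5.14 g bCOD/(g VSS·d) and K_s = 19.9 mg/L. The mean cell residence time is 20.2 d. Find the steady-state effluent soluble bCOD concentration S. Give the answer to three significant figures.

Effluent substrate depends only on kinetics and SRT: S = K_s(1 + k_d θ_c) / [θ_c(Yk − k_d) − 1] = 19.9 × (1 + 0.117 × 20.2) / [20.2 × (0.417 × 5.14 − 0.117) − 1] = 66.93 / 39.93 = 1.676 mg/L.

S ≈ 1.68 mg/L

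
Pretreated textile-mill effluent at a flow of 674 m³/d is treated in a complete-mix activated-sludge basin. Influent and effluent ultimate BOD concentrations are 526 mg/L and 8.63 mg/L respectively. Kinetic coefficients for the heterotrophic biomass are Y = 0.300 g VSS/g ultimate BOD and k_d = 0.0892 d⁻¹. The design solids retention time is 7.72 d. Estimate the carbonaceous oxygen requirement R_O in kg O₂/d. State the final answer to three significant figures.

Y_obs = Y / (1 + k_d θ_c) = 0.300 / (1 + 0.0892 × 7.72) = 0.300 / 1.689 = 0.1777.
ΔS = 526 − 8.63 = 517.4 mg/L, so the substrate removal rate is 674 × 517.4/1000 = 348.7 kg ultimate BOD/d.
Biomass synthesised: P_X = Y_obs × 348.7 = 61.95 kg VSS/d.
R_O = Q·ΔS − 1.42 P_X = 348.7 − 87.97 = 260.7 kg O₂/d.

R_O ≈ 261 kg O₂/d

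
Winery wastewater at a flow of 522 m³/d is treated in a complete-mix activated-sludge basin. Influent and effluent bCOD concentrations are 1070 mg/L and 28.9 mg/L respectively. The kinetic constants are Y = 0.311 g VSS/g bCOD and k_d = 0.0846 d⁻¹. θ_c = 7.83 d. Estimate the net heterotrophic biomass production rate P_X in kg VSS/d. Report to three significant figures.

P_X ≈ 102 kg VSS/d

The observed yield is Y_obs = Y/(1 + k_d·θ_c) = 0.311 / (1 + 0.0846 × 7.83) = 0.311 / 1.662 = 0.1871 g VSS per g bCOD removed.
Mass of bCOD removed per day: Q(S₀ − S) = 522 × 1041 g/m³ = 543.5 kg/d.
Net biomass production P_X = Y_obs × Q·(S₀ − S) = 0.1871 × 543.5 = 101.7 kg VSS/d.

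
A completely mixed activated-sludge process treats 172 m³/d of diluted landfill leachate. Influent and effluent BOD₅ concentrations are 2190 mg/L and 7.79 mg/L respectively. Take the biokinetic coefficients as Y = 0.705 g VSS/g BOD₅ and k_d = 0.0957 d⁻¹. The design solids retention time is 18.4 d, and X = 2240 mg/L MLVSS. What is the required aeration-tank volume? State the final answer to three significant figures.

V ≈ 787 m³

From the SRT design equation V = Y Q (S₀−S) θ_c / [X (1 + k_d θ_c)] = 0.705 × 172 × (2190 − 7.79) × 18.4 / [2240 × (1 + 0.0957 × 18.4)] = 4.87×10^6 / 6184 = 787.3 m³.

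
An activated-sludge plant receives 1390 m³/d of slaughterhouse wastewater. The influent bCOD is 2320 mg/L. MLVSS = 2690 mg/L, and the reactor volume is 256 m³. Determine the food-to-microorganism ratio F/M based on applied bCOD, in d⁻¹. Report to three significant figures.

F/M = applied load / biomass = Q·S₀/(V·X) = 1390 × 2320 / (256.0 × 2690) = 4.683 d⁻¹.

F/M ≈ 4.68 d⁻¹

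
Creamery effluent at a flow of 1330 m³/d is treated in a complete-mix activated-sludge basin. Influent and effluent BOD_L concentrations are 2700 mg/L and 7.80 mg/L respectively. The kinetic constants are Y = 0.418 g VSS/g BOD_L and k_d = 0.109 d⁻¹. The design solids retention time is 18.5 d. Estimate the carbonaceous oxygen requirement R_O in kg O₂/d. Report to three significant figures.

R_O ≈ 2880 kg O₂/d

Observed yield with endogenous decay: Y_obs = Y / (1 + k_d·θ_c) = 0.418 / (1 + 0.109 × 18.5) = 0.418 / 3.017 = 0.1386 g VSS/g BOD_L.
Q·(S₀ − S) = 1330 × (2700 − 7.80) × 10⁻³ = 3581 kg/d removed.
Net sludge production P_X = 0.1386 × 3581 = 496.2 kg VSS/d.
R_O = Q·(S₀ − S) − 1.42·P_X = 3581 − 1.42 × 496.2 = 2876 kg O₂/d.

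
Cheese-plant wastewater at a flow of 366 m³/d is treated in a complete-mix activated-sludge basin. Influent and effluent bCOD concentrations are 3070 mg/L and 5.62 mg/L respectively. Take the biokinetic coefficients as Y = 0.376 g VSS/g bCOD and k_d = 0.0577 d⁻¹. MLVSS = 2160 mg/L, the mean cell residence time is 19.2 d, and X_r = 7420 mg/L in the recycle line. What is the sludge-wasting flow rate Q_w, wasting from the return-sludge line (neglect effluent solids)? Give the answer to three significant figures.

Q_w ≈ 27.0 m³/d

Rearranging the biomass balance for a CMAS with decay, V = Y·Q·ΔS·θ_c / [X·(1+k_d θ_c)] = 0.376 × 366 × (3070 − 5.62) × 19.2 / [2160 × (1 + 0.0577 × 19.2)] = 8.1×10^6 / 4553 = 1778 m³.
θ_c = V·X/(Q_w·X_r) when wasting from the recycle, so Q_w = V·X/(θ_c·X_r) = 1778 × 2160 / (19.2 × 7420) = 26.96 m³/d.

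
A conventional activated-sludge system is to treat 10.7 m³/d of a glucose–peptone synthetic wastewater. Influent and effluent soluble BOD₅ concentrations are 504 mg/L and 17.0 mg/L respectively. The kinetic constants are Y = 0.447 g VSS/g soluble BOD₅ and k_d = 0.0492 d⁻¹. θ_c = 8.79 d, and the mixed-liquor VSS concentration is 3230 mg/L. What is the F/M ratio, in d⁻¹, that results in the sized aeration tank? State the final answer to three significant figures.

F/M ≈ 0.377 d⁻¹

From the SRT design equation V = Y Q (S₀−S) θ_c / [X (1 + k_d θ_c)] = 0.447 × 10.7 × (504 − 17.0) × 8.79 / [3230 × (1 + 0.0492 × 8.79)] = 2.05×10^4 / 4627 = 4.425 m³.
Food-to-microorganism ratio F/M = Q S₀ / (V X) = 10.7 × 504 / (4.425 × 3230) = 0.3773 d⁻¹.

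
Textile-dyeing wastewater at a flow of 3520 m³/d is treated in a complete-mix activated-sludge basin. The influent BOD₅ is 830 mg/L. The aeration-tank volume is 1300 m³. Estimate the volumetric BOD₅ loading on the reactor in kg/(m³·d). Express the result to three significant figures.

Volumetric loading L_v = Q·S₀ / V = 3520 × 830 g/m³ / 1300 m³ = 2247 g/(m³·d) = 2.247 kg BOD₅/(m³·d).

L_v ≈ 2.25 kg BOD₅/(m³·d)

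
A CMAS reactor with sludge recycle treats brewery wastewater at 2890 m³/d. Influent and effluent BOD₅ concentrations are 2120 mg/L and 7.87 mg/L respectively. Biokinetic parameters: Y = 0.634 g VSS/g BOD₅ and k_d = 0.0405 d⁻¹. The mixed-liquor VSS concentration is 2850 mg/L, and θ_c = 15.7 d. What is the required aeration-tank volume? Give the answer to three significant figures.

Rearranging the biomass balance for a CMAS with decay, V = Y·Q·ΔS·θ_c / [X·(1+k_d θ_c)] = 0.634 × 2890 × (2120 − 7.87) × 15.7 / [2850 × (1 + 0.0405 × 15.7)] = 6.08×10^7 / 4662 = 13032 m³.

V ≈ 13000 m³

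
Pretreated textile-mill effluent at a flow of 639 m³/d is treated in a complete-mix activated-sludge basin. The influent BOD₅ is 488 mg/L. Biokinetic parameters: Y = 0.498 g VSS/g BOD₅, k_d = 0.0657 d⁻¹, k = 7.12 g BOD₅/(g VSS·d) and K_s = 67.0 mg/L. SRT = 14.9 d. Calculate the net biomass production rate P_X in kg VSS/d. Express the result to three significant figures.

From the Monod/SRT balance for a CMAS, S = K_s·(1+k_d θ_c)/[θ_c·(Y k − k_d) − 1] = 67.0 × (1 + 0.0657 × 14.9) / [14.9 × (0.498 × 7.12 − 0.0657) − 1] = 132.6 / 50.85 = 2.607 mg/L.
Y_obs = Y / (1 + k_d θ_c) = 0.498 / (1 + 0.0657 × 14.9) = 0.498 / 1.979 = 0.2517.
Q·(S₀ − S) = 639 × (488 − 2.61) × 10⁻³ = 310.2 kg/d removed.
Biomass produced: P_X = Y_obs·Q·ΔS = 0.2517 × 310.2 ≈ 78.05 kg VSS/d.

P_X ≈ 78.1 kg VSS/d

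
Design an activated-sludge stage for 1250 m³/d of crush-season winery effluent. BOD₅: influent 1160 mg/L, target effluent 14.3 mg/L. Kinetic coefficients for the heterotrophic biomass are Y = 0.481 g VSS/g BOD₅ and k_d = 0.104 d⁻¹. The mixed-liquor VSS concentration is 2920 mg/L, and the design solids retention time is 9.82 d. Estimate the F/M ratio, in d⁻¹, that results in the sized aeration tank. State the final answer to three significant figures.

From the SRT design equation V = Y Q (S₀−S) θ_c / [X (1 + k_d θ_c)] = 0.481 × 1250 × (1160 − 14.3) × 9.82 / [2920 × (1 + 0.104 × 9.82)] = 6.76×10^6 / 5902 = 1146 m³.
Food-to-microorganism ratio F/M = Q S₀ / (V X) = 1250 × 1160 / (1146 × 2920) = 0.4333 d⁻¹.

F/M ≈ 0.433 d⁻¹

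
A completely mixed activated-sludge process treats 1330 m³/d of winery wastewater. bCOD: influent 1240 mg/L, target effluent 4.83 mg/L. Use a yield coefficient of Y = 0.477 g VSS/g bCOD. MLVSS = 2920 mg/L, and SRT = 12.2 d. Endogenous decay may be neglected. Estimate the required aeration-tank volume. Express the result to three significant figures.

Biomass mass balance (decay neglected): V·X = Y·Q·(S₀ − S)·θ_c, so V = 0.477 × 1330 × (1240 − 4.83) × 12.2 / 2920 = 3274 m³.

V ≈ 3270 m³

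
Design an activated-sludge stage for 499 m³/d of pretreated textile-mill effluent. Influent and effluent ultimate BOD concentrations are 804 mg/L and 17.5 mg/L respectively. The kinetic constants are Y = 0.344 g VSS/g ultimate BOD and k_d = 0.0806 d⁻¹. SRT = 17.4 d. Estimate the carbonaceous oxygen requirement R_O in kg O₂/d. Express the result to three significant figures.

The observed yield is Y_obs = Y/(1 + k_d·θ_c) = 0.344 / (1 + 0.0806 × 17.4) = 0.344 / 2.402 = 0.1432 g VSS per g ultimate BOD removed.
Substrate removed = Q·(S₀ − S) = 499 m³/d × (804 − 17.5) g/m³ = 3.92×10^5 g/d = 392.5 kg/d.
P_X = Y_obs·Q·(S₀ − S) = 0.1432 × 392.5 = 56.20 kg VSS/d.
R_O = Q·(S₀ − S) − 1.42·P_X = 392.5 − 1.42 × 56.20 = 312.7 kg O₂/d.

R_O ≈ 313 kg O₂/d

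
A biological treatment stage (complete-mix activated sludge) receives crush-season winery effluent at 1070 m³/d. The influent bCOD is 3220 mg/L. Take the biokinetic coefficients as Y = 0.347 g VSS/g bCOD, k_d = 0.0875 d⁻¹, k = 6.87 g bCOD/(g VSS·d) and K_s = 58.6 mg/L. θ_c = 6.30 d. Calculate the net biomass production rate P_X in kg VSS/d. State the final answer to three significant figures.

P_X ≈ 769 kg VSS/d

Effluent substrate depends only on kinetics and SRT: S = K_s(1 + k_d θ_c) / [θ_c(Yk − k_d) − 1] = 58.6 × (1 + 0.0875 × 6.30) / [6.30 × (0.347 × 6.87 − 0.0875) − 1] = 90.90 / 13.47 = 6.750 mg/L.
Observed yield with endogenous decay: Y_obs = Y / (1 + k_d·θ_c) = 0.347 / (1 + 0.0875 × 6.30) = 0.347 / 1.551 = 0.2237 g VSS/g bCOD.
Mass of bCOD removed per day: Q(S₀ − S) = 1070 × 3213 g/m³ = 3438 kg/d.
So the net sludge growth is P_X = 0.2237 × 3438 = 769.1 kg VSS/d.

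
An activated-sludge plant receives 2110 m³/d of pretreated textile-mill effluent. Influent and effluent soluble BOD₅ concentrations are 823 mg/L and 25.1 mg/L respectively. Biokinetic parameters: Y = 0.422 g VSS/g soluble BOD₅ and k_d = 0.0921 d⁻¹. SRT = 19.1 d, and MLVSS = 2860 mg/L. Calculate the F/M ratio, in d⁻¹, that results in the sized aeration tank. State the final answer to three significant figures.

F/M ≈ 0.353 d⁻¹

From the SRT design equation V = Y Q (S₀−S) θ_c / [X (1 + k_d θ_c)] = 0.422 × 2110 × (823 − 25.1) × 19.1 / [2860 × (1 + 0.0921 × 19.1)] = 1.36×10^7 / 7891 = 1720 m³.
Food-to-microorganism ratio F/M = Q S₀ / (V X) = 2110 × 823 / (1720 × 2860) = 0.3531 d⁻¹.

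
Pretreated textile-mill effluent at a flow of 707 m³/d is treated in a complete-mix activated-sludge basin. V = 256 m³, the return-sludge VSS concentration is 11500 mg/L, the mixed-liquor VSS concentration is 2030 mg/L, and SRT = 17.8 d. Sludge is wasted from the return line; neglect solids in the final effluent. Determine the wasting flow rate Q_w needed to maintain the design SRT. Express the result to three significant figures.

Q_w ≈ 2.54 m³/d

θ_c = V·X/(Q_w·X_r) when wasting from the recycle, so Q_w = V·X/(θ_c·X_r) = 256.0 × 2030 / (17.8 × 11500) = 2.539 m³/d.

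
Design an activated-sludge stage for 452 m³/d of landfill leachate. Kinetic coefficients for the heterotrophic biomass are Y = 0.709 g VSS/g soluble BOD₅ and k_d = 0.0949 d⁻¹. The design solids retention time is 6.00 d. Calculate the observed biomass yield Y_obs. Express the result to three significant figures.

Y_obs ≈ 0.452 g VSS/g soluble BOD₅

The observed yield is Y_obs = Y/(1 + k_d·θ_c) = 0.709 / (1 + 0.0949 × 6.00) = 0.709 / 1.569 = 0.4518 g VSS per g soluble BOD₅ removed.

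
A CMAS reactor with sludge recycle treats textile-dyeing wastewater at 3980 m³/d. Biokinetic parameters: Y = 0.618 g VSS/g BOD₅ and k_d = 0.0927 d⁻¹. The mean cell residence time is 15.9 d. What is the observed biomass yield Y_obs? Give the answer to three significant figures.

Y_obs ≈ 0.250 g VSS/g BOD₅

Correct the yield for decay: Y_obs = Y/(1 + k_d θ_c) = 0.618 / (1 + 0.0927 × 15.9) = 0.618 / 2.474 = 0.2498.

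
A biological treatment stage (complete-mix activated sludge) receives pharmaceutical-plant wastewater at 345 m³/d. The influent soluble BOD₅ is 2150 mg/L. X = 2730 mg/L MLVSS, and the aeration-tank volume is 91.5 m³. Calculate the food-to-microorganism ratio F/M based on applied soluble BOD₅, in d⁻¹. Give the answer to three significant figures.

F/M ≈ 2.97 d⁻¹

Food-to-microorganism ratio F/M = Q S₀ / (V X) = 345 × 2150 / (91.50 × 2730) = 2.969 d⁻¹.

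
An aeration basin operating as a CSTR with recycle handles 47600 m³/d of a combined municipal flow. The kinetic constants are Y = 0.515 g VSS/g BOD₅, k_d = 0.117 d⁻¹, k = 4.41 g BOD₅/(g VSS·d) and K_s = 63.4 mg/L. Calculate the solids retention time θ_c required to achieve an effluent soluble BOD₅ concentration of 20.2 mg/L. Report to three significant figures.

Specific growth rate at S = 20.2 mg/L: μ = YkS/(K_s+S) = 0.515·4.41·20.2/(63.4+20.2) = 0.5488 d⁻¹.
θ_c = 1/(μ − k_d) = 1/(0.5488 − 0.117) = 1/0.4318 = 2.316 d.

θ_c ≈ 2.32 d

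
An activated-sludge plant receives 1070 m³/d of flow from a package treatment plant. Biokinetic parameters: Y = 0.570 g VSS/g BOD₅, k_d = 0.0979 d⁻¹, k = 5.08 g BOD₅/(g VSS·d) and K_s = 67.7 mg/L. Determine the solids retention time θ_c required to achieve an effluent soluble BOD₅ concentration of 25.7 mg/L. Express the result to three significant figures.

θ_c ≈ 1.43 d

From 1/θ_c = Y·k·S/(K_s + S) − k_d: Y·k·S/(K_s+S) = 0.570 × 5.08 × 25.7 / (67.7 + 25.7) = 0.7968 d⁻¹.
θ_c = 1/(μ − k_d) = 1/(0.7968 − 0.0979) = 1/0.6989 = 1.431 d.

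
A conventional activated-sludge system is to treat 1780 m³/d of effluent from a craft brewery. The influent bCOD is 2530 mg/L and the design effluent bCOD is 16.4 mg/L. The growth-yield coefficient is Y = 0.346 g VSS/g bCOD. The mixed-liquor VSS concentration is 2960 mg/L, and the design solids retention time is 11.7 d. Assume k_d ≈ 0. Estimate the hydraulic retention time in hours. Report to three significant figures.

Biomass mass balance (decay neglected): V·X = Y·Q·(S₀ − S)·θ_c, so V = 0.346 × 1780 × (2530 − 16.4) × 11.7 / 2960 = 6119 m³.
Hydraulic retention time τ = V/Q = 6119 / 1780 = 3.438 d = 82.50 h.

τ ≈ 82.5 h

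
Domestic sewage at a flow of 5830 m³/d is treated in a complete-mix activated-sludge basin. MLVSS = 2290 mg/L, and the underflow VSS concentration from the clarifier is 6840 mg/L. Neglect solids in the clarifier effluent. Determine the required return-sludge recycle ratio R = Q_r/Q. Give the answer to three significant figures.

Solids balance on the clarifier gives (1+R)X = R·X_r, so R = X/(X_r − X) = 2290 / (6840 − 2290) = 0.5033.

R ≈ 0.503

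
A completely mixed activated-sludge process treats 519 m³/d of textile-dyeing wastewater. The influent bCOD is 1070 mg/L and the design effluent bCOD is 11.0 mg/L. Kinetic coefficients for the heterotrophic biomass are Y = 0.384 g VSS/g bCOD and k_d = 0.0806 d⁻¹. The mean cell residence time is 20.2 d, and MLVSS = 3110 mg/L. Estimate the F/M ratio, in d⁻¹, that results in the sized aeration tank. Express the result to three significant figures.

F/M ≈ 0.342 d⁻¹

From the SRT design equation V = Y Q (S₀−S) θ_c / [X (1 + k_d θ_c)] = 0.384 × 519 × (1070 − 11.0) × 20.2 / [3110 × (1 + 0.0806 × 20.2)] = 4.26×10^6 / 8173 = 521.6 m³.
F/M = applied load / biomass = Q·S₀/(V·X) = 519 × 1070 / (521.6 × 3110) = 0.3423 d⁻¹.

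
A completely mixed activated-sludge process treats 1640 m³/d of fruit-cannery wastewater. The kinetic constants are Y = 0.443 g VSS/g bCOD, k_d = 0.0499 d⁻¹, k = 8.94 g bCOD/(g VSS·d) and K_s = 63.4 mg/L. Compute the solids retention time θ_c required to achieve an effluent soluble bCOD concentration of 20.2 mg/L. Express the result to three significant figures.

At the target effluent, Y k S/(K_s+S) = 0.443×8.94×20.2/83.60 = 0.9569 d⁻¹.
1/θ_c = 0.9569 − 0.0499 = 0.9070 d⁻¹, so θ_c = 1.102 d.

θ_c ≈ 1.10 d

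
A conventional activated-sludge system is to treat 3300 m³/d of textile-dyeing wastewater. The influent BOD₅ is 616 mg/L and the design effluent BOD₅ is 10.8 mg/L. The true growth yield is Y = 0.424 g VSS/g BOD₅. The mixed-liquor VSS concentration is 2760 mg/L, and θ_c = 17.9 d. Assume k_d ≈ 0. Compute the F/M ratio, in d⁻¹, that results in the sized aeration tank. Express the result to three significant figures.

F/M ≈ 0.134 d⁻¹

With k_d = 0 the design equation reduces to V = Y Q (S₀−S) θ_c / X = 0.424 × 3300 × (616 − 10.8) × 17.9 / 2760 = 5492 m³.
F/M = Q·S₀ / (V·X) = 3300 × 616 / (5492 × 2760) = 0.1341 g BOD₅·(g VSS·d)⁻¹.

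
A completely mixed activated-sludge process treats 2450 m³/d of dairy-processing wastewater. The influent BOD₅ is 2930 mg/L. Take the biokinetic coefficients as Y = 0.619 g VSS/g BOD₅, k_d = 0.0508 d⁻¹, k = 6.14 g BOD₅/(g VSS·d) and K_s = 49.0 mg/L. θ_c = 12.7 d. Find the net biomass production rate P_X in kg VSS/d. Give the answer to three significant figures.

For a completely mixed reactor with recycle the Lawrence–McCarty relation gives S = K_s·(1 + k_d·θ_c) / [θ_c·(Y·k − k_d) − 1] = 49.0 × (1 + 0.0508 × 12.7) / [12.7 × (0.619 × 6.14 − 0.0508) − 1] = 80.61 / 46.62 = 1.729 mg/L.
Correct the yield for decay: Y_obs = Y/(1 + k_d θ_c) = 0.619 / (1 + 0.0508 × 12.7) = 0.619 / 1.645 = 0.3763.
Mass of BOD₅ removed per day: Q(S₀ − S) = 2450 × 2928 g/m³ = 7174 kg/d.
Net biomass production P_X = Y_obs × Q·(S₀ − S) = 0.3763 × 7174 = 2699 kg VSS/d.

P_X ≈ 2700 kg VSS/d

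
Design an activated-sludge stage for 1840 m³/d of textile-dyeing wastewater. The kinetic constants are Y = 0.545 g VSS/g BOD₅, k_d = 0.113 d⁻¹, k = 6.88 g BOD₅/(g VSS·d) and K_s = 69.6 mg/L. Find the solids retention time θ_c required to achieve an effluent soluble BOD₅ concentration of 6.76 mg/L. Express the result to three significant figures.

At the target effluent, Y k S/(K_s+S) = 0.545×6.88×6.76/76.36 = 0.3319 d⁻¹.
1/θ_c = 0.3319 − 0.113 = 0.2189 d⁻¹, so θ_c = 4.567 d.

θ_c ≈ 4.57 d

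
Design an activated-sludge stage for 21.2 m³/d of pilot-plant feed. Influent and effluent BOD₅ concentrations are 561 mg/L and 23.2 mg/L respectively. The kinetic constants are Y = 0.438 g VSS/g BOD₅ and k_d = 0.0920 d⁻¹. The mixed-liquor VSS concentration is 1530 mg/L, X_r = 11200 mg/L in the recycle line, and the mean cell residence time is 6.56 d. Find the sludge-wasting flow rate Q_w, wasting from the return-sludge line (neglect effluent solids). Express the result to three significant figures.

Rearranging the biomass balance for a CMAS with decay, V = Y·Q·ΔS·θ_c / [X·(1+k_d θ_c)] = 0.438 × 21.2 × (561 − 23.2) × 6.56 / [1530 × (1 + 0.0920 × 6.56)] = 3.28×10^4 / 2453 = 13.35 m³.
Wasting from the return line (neglecting effluent solids): Q_w = V·X / (θ_c·X_r) = 13.35 × 1530 / (6.56 × 11200) = 0.2781 m³/d.

Q_w ≈ 0.278 m³/d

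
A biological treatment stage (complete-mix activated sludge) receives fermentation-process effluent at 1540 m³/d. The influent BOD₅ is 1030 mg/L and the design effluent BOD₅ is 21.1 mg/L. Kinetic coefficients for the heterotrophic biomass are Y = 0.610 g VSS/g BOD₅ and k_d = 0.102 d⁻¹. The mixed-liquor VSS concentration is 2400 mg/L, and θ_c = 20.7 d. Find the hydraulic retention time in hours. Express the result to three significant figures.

Rearranging the biomass balance for a CMAS with decay, V = Y·Q·ΔS·θ_c / [X·(1+k_d θ_c)] = 0.610 × 1540 × (1030 − 21.1) × 20.7 / [2400 × (1 + 0.102 × 20.7)] = 1.96×10^7 / 7467 = 2627 m³.
Hydraulic retention time τ = V/Q = 2627 / 1540 = 1.706 d = 40.94 h.

τ ≈ 40.9 h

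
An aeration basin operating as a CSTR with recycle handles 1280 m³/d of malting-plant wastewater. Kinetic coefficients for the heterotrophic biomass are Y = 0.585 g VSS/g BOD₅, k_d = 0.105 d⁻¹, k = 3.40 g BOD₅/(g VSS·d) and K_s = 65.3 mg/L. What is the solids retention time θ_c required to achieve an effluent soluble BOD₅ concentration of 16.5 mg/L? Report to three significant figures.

From 1/θ_c = Y·k·S/(K_s + S) − k_d: Y·k·S/(K_s+S) = 0.585 × 3.40 × 16.5 / (65.3 + 16.5) = 0.4012 d⁻¹.
1/θ_c = 0.4012 − 0.105 = 0.2962 d⁻¹, so θ_c = 3.376 d.

θ_c ≈ 3.38 d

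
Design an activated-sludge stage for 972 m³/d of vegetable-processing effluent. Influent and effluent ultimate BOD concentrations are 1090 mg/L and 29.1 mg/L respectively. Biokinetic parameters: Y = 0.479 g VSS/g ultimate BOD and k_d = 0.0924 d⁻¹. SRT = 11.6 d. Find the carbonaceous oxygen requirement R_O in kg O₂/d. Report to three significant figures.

Y_obs = Y / (1 + k_d θ_c) = 0.479 / (1 + 0.0924 × 11.6) = 0.479 / 2.072 = 0.2312.
Mass of ultimate BOD removed per day: Q(S₀ − S) = 972 × 1061 g/m³ = 1031 kg/d.
P_X = Y_obs·Q·(S₀ − S) = 0.2312 × 1031 = 238.4 kg VSS/d.
R_O = Q·ΔS − 1.42 P_X = 1031 − 338.5 = 692.7 kg O₂/d.

R_O ≈ 693 kg O₂/d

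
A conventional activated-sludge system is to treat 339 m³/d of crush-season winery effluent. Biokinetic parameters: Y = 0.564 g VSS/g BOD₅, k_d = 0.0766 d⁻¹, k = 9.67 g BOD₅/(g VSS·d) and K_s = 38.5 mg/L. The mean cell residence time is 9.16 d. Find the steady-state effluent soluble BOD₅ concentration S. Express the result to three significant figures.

S ≈ 1.36 mg/L

For a completely mixed reactor with recycle the Lawrence–McCarty relation gives S = K_s·(1 + k_d·θ_c) / [θ_c·(Y·k − k_d) − 1] = 38.5 × (1 + 0.0766 × 9.16) / [9.16 × (0.564 × 9.67 − 0.0766) − 1] = 65.51 / 48.26 = 1.358 mg/L.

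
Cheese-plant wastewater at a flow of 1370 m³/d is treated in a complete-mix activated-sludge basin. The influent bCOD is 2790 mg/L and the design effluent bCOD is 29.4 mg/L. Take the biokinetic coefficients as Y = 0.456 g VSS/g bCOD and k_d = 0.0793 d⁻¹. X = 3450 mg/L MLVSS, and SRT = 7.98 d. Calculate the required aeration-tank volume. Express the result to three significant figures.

Steady-state biomass mass balance: V·X·(1 + k_d·θ_c) = Y·Q·(S₀ − S)·θ_c, so V = 0.456 × 1370 × (2790 − 29.4) × 7.98 / [3450 × (1 + 0.0793 × 7.98)] = 1.38×10^7 / 5633 = 2443 m³.

V ≈ 2440 m³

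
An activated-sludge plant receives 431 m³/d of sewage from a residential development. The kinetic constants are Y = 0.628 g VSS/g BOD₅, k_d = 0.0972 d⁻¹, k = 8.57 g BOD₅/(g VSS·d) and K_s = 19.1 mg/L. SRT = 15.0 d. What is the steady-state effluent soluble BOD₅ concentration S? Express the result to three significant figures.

S ≈ 0.600 mg/L

For a completely mixed reactor with recycle the Lawrence–McCarty relation gives S = K_s·(1 + k_d·θ_c) / [θ_c·(Y·k − k_d) − 1] = 19.1 × (1 + 0.0972 × 15.0) / [15.0 × (0.628 × 8.57 − 0.0972) − 1] = 46.95 / 78.27 = 0.5998 mg/L.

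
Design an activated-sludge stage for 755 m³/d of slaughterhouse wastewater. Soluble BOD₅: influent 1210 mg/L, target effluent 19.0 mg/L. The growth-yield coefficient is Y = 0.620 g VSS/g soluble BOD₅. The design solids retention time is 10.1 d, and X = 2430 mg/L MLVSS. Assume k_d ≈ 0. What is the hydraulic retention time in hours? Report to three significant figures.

τ ≈ 73.7 h

Biomass mass balance (decay neglected): V·X = Y·Q·(S₀ − S)·θ_c, so V = 0.620 × 755 × (1210 − 19.0) × 10.1 / 2430 = 2317 m³.
HRT = V/Q = 2317 m³ / 755 m³·d⁻¹ = 3.069 d × 24 = 73.66 h.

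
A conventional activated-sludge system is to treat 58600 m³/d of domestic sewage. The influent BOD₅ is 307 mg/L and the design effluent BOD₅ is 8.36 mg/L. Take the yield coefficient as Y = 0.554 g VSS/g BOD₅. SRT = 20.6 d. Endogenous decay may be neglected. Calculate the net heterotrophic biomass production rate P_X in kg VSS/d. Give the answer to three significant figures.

P_X ≈ 9700 kg VSS/d

No decay correction is needed, so Y_obs = Y = 0.554.
Q·(S₀ − S) = 58600 × (307 − 8.36) × 10⁻³ = 17500 kg/d removed.
Biomass produced: P_X = Y_obs·Q·ΔS = 0.5540 × 17500 ≈ 9695 kg VSS/d.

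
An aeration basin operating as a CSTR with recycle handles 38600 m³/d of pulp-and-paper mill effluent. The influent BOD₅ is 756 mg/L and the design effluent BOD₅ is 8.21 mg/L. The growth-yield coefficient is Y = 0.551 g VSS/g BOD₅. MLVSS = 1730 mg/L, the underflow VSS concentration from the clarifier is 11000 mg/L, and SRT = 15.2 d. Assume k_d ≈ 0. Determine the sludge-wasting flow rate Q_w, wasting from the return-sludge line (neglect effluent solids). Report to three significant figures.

Q_w ≈ 1450 m³/d

With k_d = 0 the design equation reduces to V = Y Q (S₀−S) θ_c / X = 0.551 × 38600 × (756 − 8.21) × 15.2 / 1730 = 139738 m³.
Wasting from the return line (neglecting effluent solids): Q_w = V·X / (θ_c·X_r) = 139738 × 1730 / (15.2 × 11000) = 1446 m³/d.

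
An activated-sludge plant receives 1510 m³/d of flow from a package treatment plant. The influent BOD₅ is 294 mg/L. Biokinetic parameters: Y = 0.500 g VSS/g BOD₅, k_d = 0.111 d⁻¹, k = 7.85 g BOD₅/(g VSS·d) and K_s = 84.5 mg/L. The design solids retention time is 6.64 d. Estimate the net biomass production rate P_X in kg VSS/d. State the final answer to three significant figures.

For a completely mixed reactor with recycle the Lawrence–McCarty relation gives S = K_s·(1 + k_d·θ_c) / [θ_c·(Y·k − k_d) − 1] = 84.5 × (1 + 0.111 × 6.64) / [6.64 × (0.500 × 7.85 − 0.111) − 1] = 146.8 / 24.32 = 6.034 mg/L.
Observed yield with endogenous decay: Y_obs = Y / (1 + k_d·θ_c) = 0.500 / (1 + 0.111 × 6.64) = 0.500 / 1.737 = 0.2878 g VSS/g BOD₅.
Mass of BOD₅ removed per day: Q(S₀ − S) = 1510 × 288.0 g/m³ = 434.8 kg/d.
P_X = Y_obs · Q(S₀ − S) = 0.2878 × 434.8 = 125.2 kg VSS/d.

P_X ≈ 125 kg VSS/d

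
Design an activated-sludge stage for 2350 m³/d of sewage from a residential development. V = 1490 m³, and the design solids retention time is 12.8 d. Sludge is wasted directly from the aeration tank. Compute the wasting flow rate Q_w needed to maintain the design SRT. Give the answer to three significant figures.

Wasting from the aeration tank: Q_w = V / θ_c = 1490 / 12.8 = 116.4 m³/d.

Q_w ≈ 116 m³/d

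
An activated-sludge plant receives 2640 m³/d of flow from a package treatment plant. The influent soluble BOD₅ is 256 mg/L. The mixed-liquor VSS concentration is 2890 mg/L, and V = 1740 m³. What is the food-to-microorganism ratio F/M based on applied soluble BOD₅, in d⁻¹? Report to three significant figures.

Food-to-microorganism ratio F/M = Q S₀ / (V X) = 2640 × 256 / (1740 × 2890) = 0.1344 d⁻¹.

F/M ≈ 0.134 d⁻¹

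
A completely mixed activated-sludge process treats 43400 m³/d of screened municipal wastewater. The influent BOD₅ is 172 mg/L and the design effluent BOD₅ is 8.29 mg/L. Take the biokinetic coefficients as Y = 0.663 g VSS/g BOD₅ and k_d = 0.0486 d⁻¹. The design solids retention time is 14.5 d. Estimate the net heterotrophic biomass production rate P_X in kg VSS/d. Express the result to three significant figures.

P_X ≈ 2760 kg VSS/d

The observed yield is Y_obs = Y/(1 + k_d·θ_c) = 0.663 / (1 + 0.0486 × 14.5) = 0.663 / 1.705 = 0.3889 g VSS per g BOD₅ removed.
Q·(S₀ − S) = 43400 × (172 − 8.29) × 10⁻³ = 7105 kg/d removed.
So the net sludge growth is P_X = 0.3889 × 7105 = 2763 kg VSS/d.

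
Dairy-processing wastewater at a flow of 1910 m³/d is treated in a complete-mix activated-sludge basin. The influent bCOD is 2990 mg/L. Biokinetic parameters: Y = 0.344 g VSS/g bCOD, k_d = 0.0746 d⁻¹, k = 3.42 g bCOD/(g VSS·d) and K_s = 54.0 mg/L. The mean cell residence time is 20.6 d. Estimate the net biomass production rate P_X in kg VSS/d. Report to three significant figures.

P_X ≈ 773 kg VSS/d

For a completely mixed reactor with recycle the Lawrence–McCarty relation gives S = K_s·(1 + k_d·θ_c) / [θ_c·(Y·k − k_d) − 1] = 54.0 × (1 + 0.0746 × 20.6) / [20.6 × (0.344 × 3.42 − 0.0746) − 1] = 137.0 / 21.70 = 6.313 mg/L.
Correct the yield for decay: Y_obs = Y/(1 + k_d θ_c) = 0.344 / (1 + 0.0746 × 20.6) = 0.344 / 2.537 = 0.1356.
Substrate removed = Q·(S₀ − S) = 1910 m³/d × (2990 − 6.31) g/m³ = 5.7×10^6 g/d = 5699 kg/d.
Biomass produced: P_X = Y_obs·Q·ΔS = 0.1356 × 5699 ≈ 772.8 kg VSS/d.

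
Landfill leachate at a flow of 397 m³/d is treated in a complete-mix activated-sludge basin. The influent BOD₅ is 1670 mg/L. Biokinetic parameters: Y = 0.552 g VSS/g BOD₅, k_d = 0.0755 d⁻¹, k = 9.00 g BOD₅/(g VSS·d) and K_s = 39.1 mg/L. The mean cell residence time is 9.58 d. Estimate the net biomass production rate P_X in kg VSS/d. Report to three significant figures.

P_X ≈ 212 kg VSS/d

For a completely mixed reactor with recycle the Lawrence–McCarty relation gives S = K_s·(1 + k_d·θ_c) / [θ_c·(Y·k − k_d) − 1] = 39.1 × (1 + 0.0755 × 9.58) / [9.58 × (0.552 × 9.00 − 0.0755) − 1] = 67.38 / 45.87 = 1.469 mg/L.
Y_obs = Y / (1 + k_d θ_c) = 0.552 / (1 + 0.0755 × 9.58) = 0.552 / 1.723 = 0.3203.
Q·(S₀ − S) = 397 × (1670 − 1.47) × 10⁻³ = 662.4 kg/d removed.
Net biomass production P_X = Y_obs × Q·(S₀ − S) = 0.3203 × 662.4 = 212.2 kg VSS/d.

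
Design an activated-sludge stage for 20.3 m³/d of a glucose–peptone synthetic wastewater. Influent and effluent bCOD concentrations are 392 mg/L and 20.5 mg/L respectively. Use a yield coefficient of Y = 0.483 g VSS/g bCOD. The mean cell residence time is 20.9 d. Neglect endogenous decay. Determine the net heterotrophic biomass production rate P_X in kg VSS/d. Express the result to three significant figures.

P_X ≈ 3.64 kg VSS/d

No decay correction is needed, so Y_obs = Y = 0.483.
Q·(S₀ − S) = 20.3 × (392 − 20.5) × 10⁻³ = 7.541 kg/d removed.
P_X = Y_obs · Q(S₀ − S) = 0.4830 × 7.541 = 3.643 kg VSS/d.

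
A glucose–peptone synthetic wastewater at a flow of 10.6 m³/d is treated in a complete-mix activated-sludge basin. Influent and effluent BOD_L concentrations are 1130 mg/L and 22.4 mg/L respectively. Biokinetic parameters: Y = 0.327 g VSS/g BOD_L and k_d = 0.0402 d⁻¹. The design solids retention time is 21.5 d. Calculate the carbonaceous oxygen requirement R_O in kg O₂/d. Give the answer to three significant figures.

Observed yield with endogenous decay: Y_obs = Y / (1 + k_d·θ_c) = 0.327 / (1 + 0.0402 × 21.5) = 0.327 / 1.864 = 0.1754 g VSS/g BOD_L.
ΔS = 1130 − 22.4 = 1108 mg/L, so the substrate removal rate is 10.6 × 1108/1000 = 11.74 kg BOD_L/d.
P_X = Y_obs·Q·(S₀ − S) = 0.1754 × 11.74 = 2.059 kg VSS/d.
Carbonaceous O₂ demand = substrate oxidised − cell-mass equivalent = 11.74 − 1.42 × 2.059 = 8.816 kg O₂/d.

R_O ≈ 8.82 kg O₂/d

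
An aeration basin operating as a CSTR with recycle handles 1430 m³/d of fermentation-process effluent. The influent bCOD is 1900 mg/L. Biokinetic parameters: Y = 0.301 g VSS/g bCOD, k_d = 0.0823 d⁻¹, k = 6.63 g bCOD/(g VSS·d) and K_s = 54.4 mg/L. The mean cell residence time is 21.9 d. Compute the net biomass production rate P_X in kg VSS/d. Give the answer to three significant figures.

Effluent substrate depends only on kinetics and SRT: S = K_s(1 + k_d θ_c) / [θ_c(Yk − k_d) − 1] = 54.4 × (1 + 0.0823 × 21.9) / [21.9 × (0.301 × 6.63 − 0.0823) − 1] = 152.4 / 40.90 = 3.727 mg/L.
Y_obs = Y / (1 + k_d θ_c) = 0.301 / (1 + 0.0823 × 21.9) = 0.301 / 2.802 = 0.1074.
Substrate removed = Q·(S₀ − S) = 1430 m³/d × (1900 − 3.73) g/m³ = 2.71×10^6 g/d = 2712 kg/d.
So the net sludge growth is P_X = 0.1074 × 2712 = 291.3 kg VSS/d.

P_X ≈ 291 kg VSS/d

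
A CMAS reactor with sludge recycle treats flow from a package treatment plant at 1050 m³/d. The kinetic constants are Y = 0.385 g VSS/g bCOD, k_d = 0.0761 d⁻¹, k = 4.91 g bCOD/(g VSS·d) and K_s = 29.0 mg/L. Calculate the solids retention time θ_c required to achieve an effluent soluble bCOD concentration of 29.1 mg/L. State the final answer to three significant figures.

θ_c ≈ 1.15 d

Specific growth rate at S = 29.1 mg/L: μ = YkS/(K_s+S) = 0.385·4.91·29.1/(29.0+29.1) = 0.9468 d⁻¹.
Then 1/θ_c = μ − k_d = 0.9468 − 0.0761 = 0.8707 d⁻¹, giving θ_c = 1.148 d.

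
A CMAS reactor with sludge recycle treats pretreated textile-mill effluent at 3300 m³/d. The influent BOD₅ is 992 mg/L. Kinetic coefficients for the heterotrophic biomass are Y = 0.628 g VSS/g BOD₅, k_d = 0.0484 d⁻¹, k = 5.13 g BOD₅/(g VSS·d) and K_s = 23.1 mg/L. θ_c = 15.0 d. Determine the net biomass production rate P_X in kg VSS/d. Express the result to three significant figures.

Effluent substrate depends only on kinetics and SRT: S = K_s(1 + k_d θ_c) / [θ_c(Yk − k_d) − 1] = 23.1 × (1 + 0.0484 × 15.0) / [15.0 × (0.628 × 5.13 − 0.0484) − 1] = 39.87 / 46.60 = 0.8556 mg/L.
The observed yield is Y_obs = Y/(1 + k_d·θ_c) = 0.628 / (1 + 0.0484 × 15.0) = 0.628 / 1.726 = 0.3638 g VSS per g BOD₅ removed.
ΔS = 992 − 0.856 = 991.1 mg/L, so the substrate removal rate is 3300 × 991.1/1000 = 3271 kg BOD₅/d.
So the net sludge growth is P_X = 0.3638 × 3271 = 1190 kg VSS/d.

P_X ≈ 1190 kg VSS/d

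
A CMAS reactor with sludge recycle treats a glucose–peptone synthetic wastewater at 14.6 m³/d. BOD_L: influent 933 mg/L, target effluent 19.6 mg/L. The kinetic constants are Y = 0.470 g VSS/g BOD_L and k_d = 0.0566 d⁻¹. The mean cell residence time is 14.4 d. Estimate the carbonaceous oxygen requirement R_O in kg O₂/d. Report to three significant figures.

Observed yield with endogenous decay: Y_obs = Y / (1 + k_d·θ_c) = 0.470 / (1 + 0.0566 × 14.4) = 0.470 / 1.815 = 0.2589 g VSS/g BOD_L.
Substrate removed = Q·(S₀ − S) = 14.6 m³/d × (933 − 19.6) g/m³ = 1.33×10^4 g/d = 13.34 kg/d.
Net sludge production P_X = 0.2589 × 13.34 = 3.453 kg VSS/d.
R_O = Q·(S₀ − S) − 1.42·P_X = 13.34 − 1.42 × 3.453 = 8.432 kg O₂/d.

R_O ≈ 8.43 kg O₂/d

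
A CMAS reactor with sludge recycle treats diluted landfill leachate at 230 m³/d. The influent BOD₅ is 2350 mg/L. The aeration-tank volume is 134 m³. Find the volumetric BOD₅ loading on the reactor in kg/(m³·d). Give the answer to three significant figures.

Volumetric loading L_v = Q·S₀ / V = 230 × 2350 g/m³ / 134.0 m³ = 4034 g/(m³·d) = 4.034 kg BOD₅/(m³·d).

L_v ≈ 4.03 kg BOD₅/(m³·d)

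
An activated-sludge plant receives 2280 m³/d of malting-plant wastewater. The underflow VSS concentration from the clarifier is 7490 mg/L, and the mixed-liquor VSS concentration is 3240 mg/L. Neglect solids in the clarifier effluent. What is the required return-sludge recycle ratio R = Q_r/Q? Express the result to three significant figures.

Mass balance around the secondary clarifier (neglecting effluent solids): R = X / (X_r − X) = 3240 / (7490 − 3240) = 0.7624.

R ≈ 0.762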